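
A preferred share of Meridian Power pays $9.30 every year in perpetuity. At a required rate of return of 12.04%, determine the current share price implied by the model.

Zero-growth DDM (perpetuity): P₀ = D/r = 9.30 / 0.1204 = 77.2425

$77.24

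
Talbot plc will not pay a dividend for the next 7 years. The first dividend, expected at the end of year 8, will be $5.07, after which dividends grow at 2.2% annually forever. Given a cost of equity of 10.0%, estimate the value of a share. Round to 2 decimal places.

Deferred-dividend DDM. At t=7 the remaining stream is a growing perpetuity with first payment D_8 = 5.07.
V_7 = D_8/(r−g) = 5.07/(0.1−0.022) = 65.0000
P₀ = V_7/(1+r)^7 = 65.0000/(1+0.1)^7 = 33.3553

$33.36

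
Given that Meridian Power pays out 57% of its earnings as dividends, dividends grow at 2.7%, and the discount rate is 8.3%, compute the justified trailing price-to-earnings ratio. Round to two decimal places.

10.45

Justified trailing P/E = b(1+g)/(r−g) = 0.57×(1+0.027)/(0.083−0.027) = 10.4534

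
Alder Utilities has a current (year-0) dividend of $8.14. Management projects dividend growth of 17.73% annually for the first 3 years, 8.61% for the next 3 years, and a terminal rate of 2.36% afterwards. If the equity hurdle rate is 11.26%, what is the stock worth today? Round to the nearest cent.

Three-stage DDM. Project D₁…D_6; terminal Gordon value at t=6 with g = 0.0236; discount at r = 0.1126.
D_1 = 9.5832
D_2 = 11.2823
D_3 = 13.2827
D_4 = 14.4263
D_5 = 15.6684
D_6 = 17.0175
TV_6 = 17.4191/(0.1126−0.0236) = 195.7202
P₀ = Σ Dₜ/(1+r)ᵗ + TV_6/(1+r)^6 = 158.1295

$158.13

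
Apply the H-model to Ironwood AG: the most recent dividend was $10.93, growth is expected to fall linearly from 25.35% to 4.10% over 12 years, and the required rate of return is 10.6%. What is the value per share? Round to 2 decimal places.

H-model: P₀ = D₀[(1+g_L) + H(g_S−g_L)]/(r−g_L), with H = 12/2 = 6.
P₀ = 10.93 × [(1+0.041) + 6×(0.2535−0.041)] / (0.106−0.041)
   = 10.93 × 2.3160 / 0.065 = 389.4443

$389.44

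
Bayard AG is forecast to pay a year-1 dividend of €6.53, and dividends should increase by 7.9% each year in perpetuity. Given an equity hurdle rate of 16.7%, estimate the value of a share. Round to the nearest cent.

€74.20

Gordon growth model: P₀ = D₁/(r − g), with D₁ = 6.53 given directly.
P₀ = 6.5300 / (0.167 − 0.079) = 6.5300 / 0.088 = 74.2045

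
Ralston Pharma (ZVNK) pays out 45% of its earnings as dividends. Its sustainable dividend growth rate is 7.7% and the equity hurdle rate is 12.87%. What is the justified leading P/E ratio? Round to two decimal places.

8.70

Justified leading P/E = b/(r−g) = 0.45/(0.1287−0.077) = 8.7041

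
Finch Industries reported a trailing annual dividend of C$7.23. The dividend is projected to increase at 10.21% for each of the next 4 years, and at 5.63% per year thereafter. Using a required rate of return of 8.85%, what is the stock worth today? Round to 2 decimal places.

C$279.09

Two-stage DDM. Project D₁…D_4 at 0.1021, terminal growth 0.0563, discount at r = 0.0885.
D_1 = 7.9682
D_2 = 8.7817
D_3 = 9.6783
D_4 = 10.6665
Terminal value at t=4: TV = D_5/(r−g) = 11.2670/(0.0885−0.0563) = 349.9079
P₀ = 7.9682/(1+0.0885)^1 + 8.7817/(1+0.0885)^2 + 9.6783/(1+0.0885)^3 + 10.6665/(1+0.0885)^4 + 349.9079/(1+0.0885)^4 = 279.0875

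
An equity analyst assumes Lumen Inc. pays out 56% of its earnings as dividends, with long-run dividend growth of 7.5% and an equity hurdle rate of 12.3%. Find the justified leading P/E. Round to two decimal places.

Justified leading P/E = b/(r−g) = 0.56/(0.123−0.075) = 11.6667

11.67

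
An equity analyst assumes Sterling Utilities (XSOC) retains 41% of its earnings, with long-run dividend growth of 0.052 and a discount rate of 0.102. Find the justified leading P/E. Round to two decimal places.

Payout ratio b = 1 − 0.41 = 0.59.
Justified leading P/E = b/(r−g) = 0.59/(0.102−0.052) = 11.8000

11.80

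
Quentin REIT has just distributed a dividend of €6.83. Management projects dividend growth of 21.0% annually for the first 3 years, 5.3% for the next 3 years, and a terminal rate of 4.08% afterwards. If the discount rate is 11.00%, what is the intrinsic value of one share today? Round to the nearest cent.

Three-stage DDM. Project D₁…D_6; terminal Gordon value at t=6 with g = 0.0408; discount at r = 0.11.
D_1 = 8.2643
D_2 = 9.9998
D_3 = 12.0998
D_4 = 12.7410
D_5 = 13.4163
D_6 = 14.1274
TV_6 = 14.7038/(0.11−0.0408) = 212.4825
P₀ = Σ Dₜ/(1+r)ᵗ + TV_6/(1+r)^6 = 161.9184

€161.92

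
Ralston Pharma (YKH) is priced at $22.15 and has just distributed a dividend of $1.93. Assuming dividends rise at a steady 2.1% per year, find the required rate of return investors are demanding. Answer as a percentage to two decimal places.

Rearranging the constant-growth DDM: r = D₁/P₀ + g.
D₁ = 1.93 × (1 + 0.021) = 1.9705.
r = 1.9705 / 22.15 + 0.021 = 0.08896 + 0.021 = 0.10996

11.00%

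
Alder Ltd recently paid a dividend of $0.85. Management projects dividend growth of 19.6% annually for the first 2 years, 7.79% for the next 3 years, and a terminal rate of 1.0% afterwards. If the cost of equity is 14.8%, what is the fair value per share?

Three-stage DDM. Project D₁…D_5; terminal Gordon value at t=5 with g = 0.01; discount at r = 0.148.
D_1 = 1.0166
D_2 = 1.2159
D_3 = 1.3106
D_4 = 1.4127
D_5 = 1.5227
TV_5 = 1.5379/(0.148−0.01) = 11.1445
P₀ = Σ Dₜ/(1+r)ᵗ + TV_5/(1+r)^5 = 9.8405

$9.84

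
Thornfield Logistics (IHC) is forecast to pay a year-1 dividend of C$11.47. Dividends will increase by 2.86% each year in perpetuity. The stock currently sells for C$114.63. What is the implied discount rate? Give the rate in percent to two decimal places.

12.87%

Rearranging the constant-growth DDM: r = D₁/P₀ + g.
r = 11.4700 / 114.63 + 0.0286 = 0.10006 + 0.0286 = 0.12866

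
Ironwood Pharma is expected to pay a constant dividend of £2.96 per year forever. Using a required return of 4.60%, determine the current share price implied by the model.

£64.35

Zero-growth DDM (perpetuity): P₀ = D/r = 2.96 / 0.046 = 64.3478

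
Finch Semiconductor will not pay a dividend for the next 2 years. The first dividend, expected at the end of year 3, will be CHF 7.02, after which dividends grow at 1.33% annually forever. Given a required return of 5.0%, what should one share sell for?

CHF 173.50

Deferred-dividend DDM. At t=2 the remaining stream is a growing perpetuity with first payment D_3 = 7.02.
V_2 = D_3/(r−g) = 7.02/(0.05−0.0133) = 191.2807
P₀ = V_2/(1+r)^2 = 191.2807/(1+0.05)^2 = 173.4972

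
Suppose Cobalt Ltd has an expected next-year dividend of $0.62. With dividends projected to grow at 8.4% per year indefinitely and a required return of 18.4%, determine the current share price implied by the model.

$6.20

Gordon growth model: P₀ = D₁/(r − g), with D₁ = 0.62 given directly.
P₀ = 0.6200 / (0.184 − 0.084) = 0.6200 / 0.1 = 6.2000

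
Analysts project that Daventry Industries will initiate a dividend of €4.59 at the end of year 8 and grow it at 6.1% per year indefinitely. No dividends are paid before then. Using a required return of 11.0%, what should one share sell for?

Deferred-dividend DDM. At t=7 the remaining stream is a growing perpetuity with first payment D_8 = 4.59.
V_7 = D_8/(r−g) = 4.59/(0.11−0.061) = 93.6735
P₀ = V_7/(1+r)^7 = 93.6735/(1+0.11)^7 = 45.1186

€45.12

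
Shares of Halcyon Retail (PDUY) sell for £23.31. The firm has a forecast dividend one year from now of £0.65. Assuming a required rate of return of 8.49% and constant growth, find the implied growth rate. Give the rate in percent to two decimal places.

5.70%

From P₀ = D₁/(r − g), the implied growth is g = r − D₁/P₀.
g = 0.0849 − 0.65/23.31 = 0.0849 − 0.02789 = 0.05701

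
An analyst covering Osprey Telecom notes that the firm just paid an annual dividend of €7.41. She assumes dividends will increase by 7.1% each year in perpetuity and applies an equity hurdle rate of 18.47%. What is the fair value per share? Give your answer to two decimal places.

Gordon growth model: P₀ = D₁/(r − g). D₁ = 7.41 × (1 + 0.071) = 7.9361.
P₀ = 7.9361 / (0.1847 − 0.071) = 7.9361 / 0.1137 = 69.7987

€69.80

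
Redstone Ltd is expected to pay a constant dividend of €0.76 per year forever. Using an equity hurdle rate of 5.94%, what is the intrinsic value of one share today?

Zero-growth DDM (perpetuity): P₀ = D/r = 0.76 / 0.0594 = 12.7946

€12.79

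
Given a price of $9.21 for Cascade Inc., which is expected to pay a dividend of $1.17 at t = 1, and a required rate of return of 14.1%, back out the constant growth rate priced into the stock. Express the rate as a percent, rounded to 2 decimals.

From P₀ = D₁/(r − g), the implied growth is g = r − D₁/P₀.
g = 0.141 − 1.17/9.21 = 0.141 − 0.12704 = 0.01396

1.40%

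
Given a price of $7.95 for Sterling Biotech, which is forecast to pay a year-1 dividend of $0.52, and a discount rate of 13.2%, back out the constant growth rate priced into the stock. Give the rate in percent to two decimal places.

6.66%

From P₀ = D₁/(r − g), the implied growth is g = r − D₁/P₀.
g = 0.132 − 0.52/7.95 = 0.132 − 0.06541 = 0.06659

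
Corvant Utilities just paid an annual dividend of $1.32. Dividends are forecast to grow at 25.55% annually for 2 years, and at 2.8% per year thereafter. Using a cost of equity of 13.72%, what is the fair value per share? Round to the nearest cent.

$18.21

Two-stage DDM. Project D₁…D_2 at 0.2555, terminal growth 0.028, discount at r = 0.1372.
D_1 = 1.6573
D_2 = 2.0807
Terminal value at t=2: TV = D_3/(r−g) = 2.1389/(0.1372−0.028) = 19.5874
P₀ = 1.6573/(1+0.1372)^1 + 2.0807/(1+0.1372)^2 + 19.5874/(1+0.1372)^2 = 18.2124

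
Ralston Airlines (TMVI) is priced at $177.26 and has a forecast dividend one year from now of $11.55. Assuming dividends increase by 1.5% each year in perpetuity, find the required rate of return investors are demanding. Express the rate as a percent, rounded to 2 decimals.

Rearranging the constant-growth DDM: r = D₁/P₀ + g.
r = 11.5500 / 177.26 + 0.015 = 0.06516 + 0.015 = 0.08016

8.02%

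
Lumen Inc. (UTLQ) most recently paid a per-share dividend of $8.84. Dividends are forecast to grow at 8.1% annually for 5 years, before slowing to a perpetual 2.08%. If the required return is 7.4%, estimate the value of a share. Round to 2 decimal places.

Two-stage DDM. Project D₁…D_5 at 0.081, terminal growth 0.0208, discount at r = 0.074.
D_1 = 9.5560
D_2 = 10.3301
D_3 = 11.1668
D_4 = 12.0713
D_5 = 13.0491
Terminal value at t=5: TV = D_6/(r−g) = 13.3205/(0.074−0.0208) = 250.3858
P₀ = 9.5560/(1+0.074)^1 + 10.3301/(1+0.074)^2 + 11.1668/(1+0.074)^3 + 12.0713/(1+0.074)^4 + 13.0491/(1+0.074)^5 + 250.3858/(1+0.074)^5 = 220.2937

$220.29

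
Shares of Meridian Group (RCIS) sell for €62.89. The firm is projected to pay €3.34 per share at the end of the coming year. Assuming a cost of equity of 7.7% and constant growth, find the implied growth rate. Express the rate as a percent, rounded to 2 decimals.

2.39%

From P₀ = D₁/(r − g), the implied growth is g = r − D₁/P₀.
g = 0.077 − 3.34/62.89 = 0.077 − 0.05311 = 0.02389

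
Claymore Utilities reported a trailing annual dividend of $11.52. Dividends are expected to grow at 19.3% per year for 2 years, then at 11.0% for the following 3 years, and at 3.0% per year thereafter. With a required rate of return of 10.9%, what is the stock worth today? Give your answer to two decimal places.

$240.07

Three-stage DDM. Project D₁…D_5; terminal Gordon value at t=5 with g = 0.03; discount at r = 0.109.
D_1 = 13.7434
D_2 = 16.3958
D_3 = 18.1994
D_4 = 20.2013
D_5 = 22.4234
TV_5 = 23.0961/(0.109−0.03) = 292.3563
P₀ = Σ Dₜ/(1+r)ᵗ + TV_5/(1+r)^5 = 240.0725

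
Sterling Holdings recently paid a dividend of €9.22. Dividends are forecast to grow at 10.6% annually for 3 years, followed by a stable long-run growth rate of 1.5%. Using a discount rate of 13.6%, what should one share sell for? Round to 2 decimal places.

€97.60

Two-stage DDM. Project D₁…D_3 at 0.106, terminal growth 0.015, discount at r = 0.136.
D_1 = 10.1973
D_2 = 11.2782
D_3 = 12.4737
Terminal value at t=3: TV = D_4/(r−g) = 12.6608/(0.136−0.015) = 104.6350
P₀ = 10.1973/(1+0.136)^1 + 11.2782/(1+0.136)^2 + 12.4737/(1+0.136)^3 + 104.6350/(1+0.136)^3 = 97.5990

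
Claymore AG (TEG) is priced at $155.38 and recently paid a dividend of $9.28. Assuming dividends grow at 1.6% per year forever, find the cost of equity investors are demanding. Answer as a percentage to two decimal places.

7.67%

Rearranging the constant-growth DDM: r = D₁/P₀ + g.
D₁ = 9.28 × (1 + 0.016) = 9.4285.
r = 9.4285 / 155.38 + 0.016 = 0.06068 + 0.016 = 0.07668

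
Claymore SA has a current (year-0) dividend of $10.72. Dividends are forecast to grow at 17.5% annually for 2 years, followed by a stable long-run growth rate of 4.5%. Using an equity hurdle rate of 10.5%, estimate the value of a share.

Two-stage DDM. Project D₁…D_2 at 0.175, terminal growth 0.045, discount at r = 0.105.
D_1 = 12.5960
D_2 = 14.8003
Terminal value at t=2: TV = D_3/(r−g) = 15.4663/(0.105−0.045) = 257.7719
P₀ = 12.5960/(1+0.105)^1 + 14.8003/(1+0.105)^2 + 257.7719/(1+0.105)^2 = 234.6314

$234.63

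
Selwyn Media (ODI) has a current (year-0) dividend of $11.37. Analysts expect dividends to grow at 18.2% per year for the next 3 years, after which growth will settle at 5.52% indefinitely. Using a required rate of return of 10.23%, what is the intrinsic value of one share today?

$353.36

Two-stage DDM. Project D₁…D_3 at 0.182, terminal growth 0.0552, discount at r = 0.1023.
D_1 = 13.4393
D_2 = 15.8853
D_3 = 18.7764
Terminal value at t=3: TV = D_4/(r−g) = 19.8129/(0.1023−0.0552) = 420.6557
P₀ = 13.4393/(1+0.1023)^1 + 15.8853/(1+0.1023)^2 + 18.7764/(1+0.1023)^3 + 420.6557/(1+0.1023)^3 = 353.3552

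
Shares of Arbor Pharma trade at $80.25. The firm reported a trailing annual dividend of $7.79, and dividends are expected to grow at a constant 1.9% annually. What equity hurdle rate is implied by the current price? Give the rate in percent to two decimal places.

11.79%

Rearranging the constant-growth DDM: r = D₁/P₀ + g.
D₁ = 7.79 × (1 + 0.019) = 7.9380.
r = 7.9380 / 80.25 + 0.019 = 0.09892 + 0.019 = 0.11792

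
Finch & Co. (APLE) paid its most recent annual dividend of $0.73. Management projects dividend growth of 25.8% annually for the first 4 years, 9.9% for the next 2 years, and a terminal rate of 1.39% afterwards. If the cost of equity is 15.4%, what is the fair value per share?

Three-stage DDM. Project D₁…D_6; terminal Gordon value at t=6 with g = 0.0139; discount at r = 0.154.
D_1 = 0.9183
D_2 = 1.1553
D_3 = 1.4533
D_4 = 1.8283
D_5 = 2.0093
D_6 = 2.2082
TV_6 = 2.2389/(0.154−0.0139) = 15.9808
P₀ = Σ Dₜ/(1+r)ᵗ + TV_6/(1+r)^6 = 12.3231

$12.32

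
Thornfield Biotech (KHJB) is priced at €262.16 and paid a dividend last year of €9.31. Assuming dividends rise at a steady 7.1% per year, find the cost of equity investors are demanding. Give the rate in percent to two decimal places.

10.90%

Rearranging the constant-growth DDM: r = D₁/P₀ + g.
D₁ = 9.31 × (1 + 0.071) = 9.9710.
r = 9.9710 / 262.16 + 0.071 = 0.03803 + 0.071 = 0.10903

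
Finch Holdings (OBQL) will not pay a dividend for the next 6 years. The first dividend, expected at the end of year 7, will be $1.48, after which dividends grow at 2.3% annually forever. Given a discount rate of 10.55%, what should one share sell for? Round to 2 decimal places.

$9.83

Deferred-dividend DDM. At t=6 the remaining stream is a growing perpetuity with first payment D_7 = 1.48.
V_6 = D_7/(r−g) = 1.48/(0.1055−0.023) = 17.9394
P₀ = V_6/(1+r)^6 = 17.9394/(1+0.1055)^6 = 9.8278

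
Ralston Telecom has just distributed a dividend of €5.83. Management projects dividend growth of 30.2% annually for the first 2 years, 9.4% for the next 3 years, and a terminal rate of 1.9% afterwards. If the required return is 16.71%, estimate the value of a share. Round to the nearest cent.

€74.03

Three-stage DDM. Project D₁…D_5; terminal Gordon value at t=5 with g = 0.019; discount at r = 0.1671.
D_1 = 7.5907
D_2 = 9.8830
D_3 = 10.8120
D_4 = 11.8284
D_5 = 12.9402
TV_5 = 13.1861/(0.1671−0.019) = 89.0352
P₀ = Σ Dₜ/(1+r)ᵗ + TV_5/(1+r)^5 = 74.0287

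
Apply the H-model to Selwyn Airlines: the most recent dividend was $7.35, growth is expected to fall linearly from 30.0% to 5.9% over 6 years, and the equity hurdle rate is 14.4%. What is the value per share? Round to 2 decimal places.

H-model: P₀ = D₀[(1+g_L) + H(g_S−g_L)]/(r−g_L), with H = 6/2 = 3.
P₀ = 7.35 × [(1+0.059) + 3×(0.3−0.059)] / (0.144−0.059)
   = 7.35 × 1.7820 / 0.085 = 154.0906

$154.09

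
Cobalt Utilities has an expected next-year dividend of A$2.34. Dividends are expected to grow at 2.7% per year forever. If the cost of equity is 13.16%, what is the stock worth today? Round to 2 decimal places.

Gordon growth model: P₀ = D₁/(r − g), with D₁ = 2.34 given directly.
P₀ = 2.3400 / (0.1316 − 0.027) = 2.3400 / 0.1046 = 22.3709

A$22.37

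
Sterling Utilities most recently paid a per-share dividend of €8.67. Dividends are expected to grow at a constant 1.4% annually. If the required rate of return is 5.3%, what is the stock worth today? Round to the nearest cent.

€225.42

Gordon growth model: P₀ = D₁/(r − g). D₁ = 8.67 × (1 + 0.014) = 8.7914.
P₀ = 8.7914 / (0.053 − 0.014) = 8.7914 / 0.039 = 225.4200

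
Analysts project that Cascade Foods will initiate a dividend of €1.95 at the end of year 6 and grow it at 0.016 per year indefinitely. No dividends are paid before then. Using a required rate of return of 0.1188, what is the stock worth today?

Deferred-dividend DDM. At t=5 the remaining stream is a growing perpetuity with first payment D_6 = 1.95.
V_5 = D_6/(r−g) = 1.95/(0.1188−0.016) = 18.9689
P₀ = V_5/(1+r)^5 = 18.9689/(1+0.1188)^5 = 10.8213

€10.82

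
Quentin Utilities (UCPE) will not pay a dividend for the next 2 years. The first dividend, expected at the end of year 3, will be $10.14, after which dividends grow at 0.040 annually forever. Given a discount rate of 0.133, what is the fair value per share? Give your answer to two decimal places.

Deferred-dividend DDM. At t=2 the remaining stream is a growing perpetuity with first payment D_3 = 10.14.
V_2 = D_3/(r−g) = 10.14/(0.133−0.04) = 109.0323
P₀ = V_2/(1+r)^2 = 109.0323/(1+0.133)^2 = 84.9367

$84.94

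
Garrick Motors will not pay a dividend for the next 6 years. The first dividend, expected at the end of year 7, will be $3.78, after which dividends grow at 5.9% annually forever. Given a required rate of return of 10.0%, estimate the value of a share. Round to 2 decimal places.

Deferred-dividend DDM. At t=6 the remaining stream is a growing perpetuity with first payment D_7 = 3.78.
V_6 = D_7/(r−g) = 3.78/(0.1−0.059) = 92.1951
P₀ = V_6/(1+r)^6 = 92.1951/(1+0.1)^6 = 52.0417

$52.04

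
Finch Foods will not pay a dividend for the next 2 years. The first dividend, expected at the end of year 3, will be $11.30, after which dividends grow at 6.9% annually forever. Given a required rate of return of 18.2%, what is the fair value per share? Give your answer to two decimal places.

$71.58

Deferred-dividend DDM. At t=2 the remaining stream is a growing perpetuity with first payment D_3 = 11.30.
V_2 = D_3/(r−g) = 11.30/(0.182−0.069) = 100.0000
P₀ = V_2/(1+r)^2 = 100.0000/(1+0.182)^2 = 71.5756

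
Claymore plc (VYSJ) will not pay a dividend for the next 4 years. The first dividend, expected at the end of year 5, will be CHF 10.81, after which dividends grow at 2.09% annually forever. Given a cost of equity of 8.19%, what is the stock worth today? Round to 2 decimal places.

CHF 129.34

Deferred-dividend DDM. At t=4 the remaining stream is a growing perpetuity with first payment D_5 = 10.81.
V_4 = D_5/(r−g) = 10.81/(0.0819−0.0209) = 177.2131
P₀ = V_4/(1+r)^4 = 177.2131/(1+0.0819)^4 = 129.3443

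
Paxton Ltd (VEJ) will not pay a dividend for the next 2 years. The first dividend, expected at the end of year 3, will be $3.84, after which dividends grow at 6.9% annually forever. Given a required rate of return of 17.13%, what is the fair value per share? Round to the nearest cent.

Deferred-dividend DDM. At t=2 the remaining stream is a growing perpetuity with first payment D_3 = 3.84.
V_2 = D_3/(r−g) = 3.84/(0.1713−0.069) = 37.5367
P₀ = V_2/(1+r)^2 = 37.5367/(1+0.1713)^2 = 27.3602

$27.36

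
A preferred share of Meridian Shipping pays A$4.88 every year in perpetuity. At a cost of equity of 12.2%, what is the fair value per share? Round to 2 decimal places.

Zero-growth DDM (perpetuity): P₀ = D/r = 4.88 / 0.122 = 40.0000

A$40.00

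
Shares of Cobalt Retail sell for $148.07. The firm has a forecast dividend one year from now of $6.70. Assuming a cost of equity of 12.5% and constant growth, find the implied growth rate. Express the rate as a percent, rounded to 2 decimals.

From P₀ = D₁/(r − g), the implied growth is g = r − D₁/P₀.
g = 0.125 − 6.70/148.07 = 0.125 − 0.04525 = 0.07975

7.98%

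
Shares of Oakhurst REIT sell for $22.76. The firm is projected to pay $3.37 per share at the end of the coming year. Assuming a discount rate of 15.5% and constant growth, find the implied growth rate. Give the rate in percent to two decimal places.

0.69%

From P₀ = D₁/(r − g), the implied growth is g = r − D₁/P₀.
g = 0.155 − 3.37/22.76 = 0.155 − 0.14807 = 0.00693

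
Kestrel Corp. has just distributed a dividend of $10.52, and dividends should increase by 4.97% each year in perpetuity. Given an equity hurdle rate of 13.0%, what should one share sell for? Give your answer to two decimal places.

$137.52

Gordon growth model: P₀ = D₁/(r − g). D₁ = 10.52 × (1 + 0.0497) = 11.0428.
P₀ = 11.0428 / (0.13 − 0.0497) = 11.0428 / 0.0803 = 137.5199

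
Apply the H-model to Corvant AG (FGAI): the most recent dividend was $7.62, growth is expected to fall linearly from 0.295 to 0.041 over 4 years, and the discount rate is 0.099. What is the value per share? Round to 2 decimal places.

H-model: P₀ = D₀[(1+g_L) + H(g_S−g_L)]/(r−g_L), with H = 4/2 = 2.
P₀ = 7.62 × [(1+0.041) + 2×(0.295−0.041)] / (0.099−0.041)
   = 7.62 × 1.5490 / 0.058 = 203.5066

$203.51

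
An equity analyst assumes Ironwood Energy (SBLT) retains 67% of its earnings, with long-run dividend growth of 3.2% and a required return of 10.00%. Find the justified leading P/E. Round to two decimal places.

4.85

Payout ratio b = 1 − 0.67 = 0.33.
Justified leading P/E = b/(r−g) = 0.33/(0.1−0.032) = 4.8529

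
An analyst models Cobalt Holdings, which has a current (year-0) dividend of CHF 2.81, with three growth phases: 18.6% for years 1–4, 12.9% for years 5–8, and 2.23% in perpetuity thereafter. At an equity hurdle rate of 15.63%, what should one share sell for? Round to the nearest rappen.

CHF 45.27

Three-stage DDM. Project D₁…D_8; terminal Gordon value at t=8 with g = 0.0223; discount at r = 0.1563.
D_1 = 3.3327
D_2 = 3.9525
D_3 = 4.6877
D_4 = 5.5596
D_5 = 6.2768
D_6 = 7.0865
D_7 = 8.0007
D_8 = 9.0328
TV_8 = 9.2342/(0.1563−0.0223) = 68.9119
P₀ = Σ Dₜ/(1+r)ᵗ + TV_8/(1+r)^8 = 45.2675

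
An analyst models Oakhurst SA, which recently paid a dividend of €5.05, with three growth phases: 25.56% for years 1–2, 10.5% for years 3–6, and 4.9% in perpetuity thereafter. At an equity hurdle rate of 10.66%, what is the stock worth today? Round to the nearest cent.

€155.86

Three-stage DDM. Project D₁…D_6; terminal Gordon value at t=6 with g = 0.049; discount at r = 0.1066.
D_1 = 6.3408
D_2 = 7.9615
D_3 = 8.7974
D_4 = 9.7212
D_5 = 10.7419
D_6 = 11.8698
TV_6 = 12.4514/(0.1066−0.049) = 216.1703
P₀ = Σ Dₜ/(1+r)ᵗ + TV_6/(1+r)^6 = 155.8640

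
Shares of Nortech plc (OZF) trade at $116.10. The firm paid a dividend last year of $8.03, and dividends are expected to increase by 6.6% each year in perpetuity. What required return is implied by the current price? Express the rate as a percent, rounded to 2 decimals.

Rearranging the constant-growth DDM: r = D₁/P₀ + g.
D₁ = 8.03 × (1 + 0.066) = 8.5600.
r = 8.5600 / 116.10 + 0.066 = 0.07373 + 0.066 = 0.13973

13.97%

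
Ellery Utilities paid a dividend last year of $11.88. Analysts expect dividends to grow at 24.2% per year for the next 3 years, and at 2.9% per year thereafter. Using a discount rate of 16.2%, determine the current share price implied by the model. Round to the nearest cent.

Two-stage DDM. Project D₁…D_3 at 0.242, terminal growth 0.029, discount at r = 0.162.
D_1 = 14.7550
D_2 = 18.3257
D_3 = 22.7605
Terminal value at t=3: TV = D_4/(r−g) = 23.4205/(0.162−0.029) = 176.0942
P₀ = 14.7550/(1+0.162)^1 + 18.3257/(1+0.162)^2 + 22.7605/(1+0.162)^3 + 176.0942/(1+0.162)^3 = 153.0111

$153.01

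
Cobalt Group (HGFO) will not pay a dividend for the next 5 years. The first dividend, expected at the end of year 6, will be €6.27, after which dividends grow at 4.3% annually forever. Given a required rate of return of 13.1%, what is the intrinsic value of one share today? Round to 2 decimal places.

€38.50

Deferred-dividend DDM. At t=5 the remaining stream is a growing perpetuity with first payment D_6 = 6.27.
V_5 = D_6/(r−g) = 6.27/(0.131−0.043) = 71.2500
P₀ = V_5/(1+r)^5 = 71.2500/(1+0.131)^5 = 38.5010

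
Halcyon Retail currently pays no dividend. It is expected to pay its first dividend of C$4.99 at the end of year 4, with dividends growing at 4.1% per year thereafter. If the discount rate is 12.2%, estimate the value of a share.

Deferred-dividend DDM. At t=3 the remaining stream is a growing perpetuity with first payment D_4 = 4.99.
V_3 = D_4/(r−g) = 4.99/(0.122−0.041) = 61.6049
P₀ = V_3/(1+r)^3 = 61.6049/(1+0.122)^3 = 43.6151

C$43.62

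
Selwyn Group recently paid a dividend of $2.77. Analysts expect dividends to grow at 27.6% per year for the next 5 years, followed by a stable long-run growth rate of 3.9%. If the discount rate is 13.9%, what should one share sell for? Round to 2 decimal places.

Two-stage DDM. Project D₁…D_5 at 0.276, terminal growth 0.039, discount at r = 0.139.
D_1 = 3.5345
D_2 = 4.5100
D_3 = 5.7548
D_4 = 7.3432
D_5 = 9.3699
Terminal value at t=5: TV = D_6/(r−g) = 9.7353/(0.139−0.039) = 97.3529
P₀ = 3.5345/(1+0.139)^1 + 4.5100/(1+0.139)^2 + 5.7548/(1+0.139)^3 + 7.3432/(1+0.139)^4 + 9.3699/(1+0.139)^5 + 97.3529/(1+0.139)^5 = 70.5094

$70.51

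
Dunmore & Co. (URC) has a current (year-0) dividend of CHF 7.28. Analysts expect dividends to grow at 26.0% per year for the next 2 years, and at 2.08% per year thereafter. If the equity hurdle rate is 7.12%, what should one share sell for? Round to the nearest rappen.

CHF 222.64

Two-stage DDM. Project D₁…D_2 at 0.26, terminal growth 0.0208, discount at r = 0.0712.
D_1 = 9.1728
D_2 = 11.5577
Terminal value at t=2: TV = D_3/(r−g) = 11.7981/(0.0712−0.0208) = 234.0899
P₀ = 9.1728/(1+0.0712)^1 + 11.5577/(1+0.0712)^2 + 234.0899/(1+0.0712)^2 = 222.6408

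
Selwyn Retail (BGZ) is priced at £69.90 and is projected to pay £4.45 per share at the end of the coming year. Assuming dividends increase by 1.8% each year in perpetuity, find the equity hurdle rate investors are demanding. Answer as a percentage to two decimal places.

Rearranging the constant-growth DDM: r = D₁/P₀ + g.
r = 4.4500 / 69.90 + 0.018 = 0.06366 + 0.018 = 0.08166

8.17%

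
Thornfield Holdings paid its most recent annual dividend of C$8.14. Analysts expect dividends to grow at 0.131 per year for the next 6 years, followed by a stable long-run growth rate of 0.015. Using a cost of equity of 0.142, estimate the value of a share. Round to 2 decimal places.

C$108.61

Two-stage DDM. Project D₁…D_6 at 0.131, terminal growth 0.015, discount at r = 0.142.
D_1 = 9.2063
D_2 = 10.4124
D_3 = 11.7764
D_4 = 13.3191
D_5 = 15.0639
D_6 = 17.0373
Terminal value at t=6: TV = D_7/(r−g) = 17.2928/(0.142−0.015) = 136.1640
P₀ = 9.2063/(1+0.142)^1 + 10.4124/(1+0.142)^2 + 11.7764/(1+0.142)^3 + 13.3191/(1+0.142)^4 + 15.0639/(1+0.142)^5 + 17.0373/(1+0.142)^6 + 136.1640/(1+0.142)^6 = 108.6051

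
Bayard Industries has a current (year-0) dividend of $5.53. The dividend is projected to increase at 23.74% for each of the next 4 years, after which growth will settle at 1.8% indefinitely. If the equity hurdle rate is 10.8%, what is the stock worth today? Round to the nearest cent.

$126.68

Two-stage DDM. Project D₁…D_4 at 0.2374, terminal growth 0.018, discount at r = 0.108.
D_1 = 6.8428
D_2 = 8.4673
D_3 = 10.4774
D_4 = 12.9648
Terminal value at t=4: TV = D_5/(r−g) = 13.1982/(0.108−0.018) = 146.6462
P₀ = 6.8428/(1+0.108)^1 + 8.4673/(1+0.108)^2 + 10.4774/(1+0.108)^3 + 12.9648/(1+0.108)^4 + 146.6462/(1+0.108)^4 = 126.6774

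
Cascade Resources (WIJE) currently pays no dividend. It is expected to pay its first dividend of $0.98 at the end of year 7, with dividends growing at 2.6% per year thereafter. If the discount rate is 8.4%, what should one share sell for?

Deferred-dividend DDM. At t=6 the remaining stream is a growing perpetuity with first payment D_7 = 0.98.
V_6 = D_7/(r−g) = 0.98/(0.084−0.026) = 16.8966
P₀ = V_6/(1+r)^6 = 16.8966/(1+0.084)^6 = 10.4141

$10.41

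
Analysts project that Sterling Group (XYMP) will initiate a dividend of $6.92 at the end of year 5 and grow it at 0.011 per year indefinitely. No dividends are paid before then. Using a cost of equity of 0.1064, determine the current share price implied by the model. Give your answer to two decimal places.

Deferred-dividend DDM. At t=4 the remaining stream is a growing perpetuity with first payment D_5 = 6.92.
V_4 = D_5/(r−g) = 6.92/(0.1064−0.011) = 72.5367
P₀ = V_4/(1+r)^4 = 72.5367/(1+0.1064)^4 = 48.4071

$48.41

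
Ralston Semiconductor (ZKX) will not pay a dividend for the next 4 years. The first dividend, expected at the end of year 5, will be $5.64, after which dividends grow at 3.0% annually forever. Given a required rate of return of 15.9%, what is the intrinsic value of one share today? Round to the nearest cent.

Deferred-dividend DDM. At t=4 the remaining stream is a growing perpetuity with first payment D_5 = 5.64.
V_4 = D_5/(r−g) = 5.64/(0.159−0.03) = 43.7209
P₀ = V_4/(1+r)^4 = 43.7209/(1+0.159)^4 = 24.2301

$24.23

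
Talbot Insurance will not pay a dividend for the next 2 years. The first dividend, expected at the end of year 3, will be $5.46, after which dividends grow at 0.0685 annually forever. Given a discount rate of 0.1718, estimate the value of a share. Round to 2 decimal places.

$38.49

Deferred-dividend DDM. At t=2 the remaining stream is a growing perpetuity with first payment D_3 = 5.46.
V_2 = D_3/(r−g) = 5.46/(0.1718−0.0685) = 52.8558
P₀ = V_2/(1+r)^2 = 52.8558/(1+0.1718)^2 = 38.4933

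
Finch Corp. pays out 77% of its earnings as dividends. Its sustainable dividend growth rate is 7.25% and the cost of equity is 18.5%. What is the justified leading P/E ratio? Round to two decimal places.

6.84

Justified leading P/E = b/(r−g) = 0.77/(0.185−0.0725) = 6.8444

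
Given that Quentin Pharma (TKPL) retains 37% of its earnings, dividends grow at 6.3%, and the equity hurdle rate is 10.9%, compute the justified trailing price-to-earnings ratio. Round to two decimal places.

Payout ratio b = 1 − 0.37 = 0.63.
Justified trailing P/E = b(1+g)/(r−g) = 0.63×(1+0.063)/(0.109−0.063) = 14.5585

14.56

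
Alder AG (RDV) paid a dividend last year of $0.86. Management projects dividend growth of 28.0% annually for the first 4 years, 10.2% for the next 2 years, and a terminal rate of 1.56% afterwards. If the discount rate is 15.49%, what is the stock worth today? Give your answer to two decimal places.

Three-stage DDM. Project D₁…D_6; terminal Gordon value at t=6 with g = 0.0156; discount at r = 0.1549.
D_1 = 1.1008
D_2 = 1.4090
D_3 = 1.8036
D_4 = 2.3085
D_5 = 2.5440
D_6 = 2.8035
TV_6 = 2.8472/(0.1549−0.0156) = 20.4396
P₀ = Σ Dₜ/(1+r)ᵗ + TV_6/(1+r)^6 = 15.5118

$15.51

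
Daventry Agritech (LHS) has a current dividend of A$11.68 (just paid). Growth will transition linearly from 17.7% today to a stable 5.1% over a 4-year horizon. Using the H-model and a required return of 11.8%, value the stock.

H-model: P₀ = D₀[(1+g_L) + H(g_S−g_L)]/(r−g_L), with H = 4/2 = 2.
P₀ = 11.68 × [(1+0.051) + 2×(0.177−0.051)] / (0.118−0.051)
   = 11.68 × 1.3030 / 0.067 = 227.1499

A$227.15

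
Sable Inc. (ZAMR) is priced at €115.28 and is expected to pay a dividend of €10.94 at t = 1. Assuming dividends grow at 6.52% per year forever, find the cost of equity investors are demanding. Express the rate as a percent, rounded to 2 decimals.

Rearranging the constant-growth DDM: r = D₁/P₀ + g.
r = 10.9400 / 115.28 + 0.0652 = 0.09490 + 0.0652 = 0.16010

16.01%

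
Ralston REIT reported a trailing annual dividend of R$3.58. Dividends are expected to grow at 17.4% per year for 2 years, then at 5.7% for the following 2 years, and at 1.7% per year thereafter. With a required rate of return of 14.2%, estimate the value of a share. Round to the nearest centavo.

Three-stage DDM. Project D₁…D_4; terminal Gordon value at t=4 with g = 0.017; discount at r = 0.142.
D_1 = 4.2029
D_2 = 4.9342
D_3 = 5.2155
D_4 = 5.5128
TV_4 = 5.6065/(0.142−0.017) = 44.8518
P₀ = Σ Dₜ/(1+r)ᵗ + TV_4/(1+r)^4 = 40.5771

R$40.58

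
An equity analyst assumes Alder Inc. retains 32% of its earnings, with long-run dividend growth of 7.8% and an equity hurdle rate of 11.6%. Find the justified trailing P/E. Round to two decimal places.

19.29

Payout ratio b = 1 − 0.32 = 0.68.
Justified trailing P/E = b(1+g)/(r−g) = 0.68×(1+0.078)/(0.116−0.078) = 19.2905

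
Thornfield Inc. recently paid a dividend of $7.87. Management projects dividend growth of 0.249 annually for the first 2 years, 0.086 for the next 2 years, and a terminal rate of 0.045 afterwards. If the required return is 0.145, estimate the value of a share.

$123.29

Three-stage DDM. Project D₁…D_4; terminal Gordon value at t=4 with g = 0.045; discount at r = 0.145.
D_1 = 9.8296
D_2 = 12.2772
D_3 = 13.3330
D_4 = 14.4797
TV_4 = 15.1313/(0.145−0.045) = 151.3128
P₀ = Σ Dₜ/(1+r)ᵗ + TV_4/(1+r)^4 = 123.2905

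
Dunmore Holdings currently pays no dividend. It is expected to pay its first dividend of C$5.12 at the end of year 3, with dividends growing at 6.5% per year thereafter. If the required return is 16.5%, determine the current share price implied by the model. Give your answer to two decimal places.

Deferred-dividend DDM. At t=2 the remaining stream is a growing perpetuity with first payment D_3 = 5.12.
V_2 = D_3/(r−g) = 5.12/(0.165−0.065) = 51.2000
P₀ = V_2/(1+r)^2 = 51.2000/(1+0.165)^2 = 37.7240

C$37.72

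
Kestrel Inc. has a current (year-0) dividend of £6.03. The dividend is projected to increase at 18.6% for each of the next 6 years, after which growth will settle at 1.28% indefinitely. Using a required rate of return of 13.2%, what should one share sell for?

£110.49

Two-stage DDM. Project D₁…D_6 at 0.186, terminal growth 0.0128, discount at r = 0.132.
D_1 = 7.1516
D_2 = 8.4818
D_3 = 10.0594
D_4 = 11.9304
D_5 = 14.1495
D_6 = 16.7813
Terminal value at t=6: TV = D_7/(r−g) = 16.9961/(0.132−0.0128) = 142.5847
P₀ = 7.1516/(1+0.132)^1 + 8.4818/(1+0.132)^2 + 10.0594/(1+0.132)^3 + 11.9304/(1+0.132)^4 + 14.1495/(1+0.132)^5 + 16.7813/(1+0.132)^6 + 142.5847/(1+0.132)^6 = 110.4878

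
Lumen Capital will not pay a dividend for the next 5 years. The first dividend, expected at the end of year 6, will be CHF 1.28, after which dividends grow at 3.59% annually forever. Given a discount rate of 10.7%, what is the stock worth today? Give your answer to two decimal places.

Deferred-dividend DDM. At t=5 the remaining stream is a growing perpetuity with first payment D_6 = 1.28.
V_5 = D_6/(r−g) = 1.28/(0.107−0.0359) = 18.0028
P₀ = V_5/(1+r)^5 = 18.0028/(1+0.107)^5 = 10.8293

CHF 10.83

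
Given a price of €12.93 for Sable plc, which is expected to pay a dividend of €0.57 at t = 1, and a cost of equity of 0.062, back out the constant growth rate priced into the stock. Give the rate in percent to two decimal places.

From P₀ = D₁/(r − g), the implied growth is g = r − D₁/P₀.
g = 0.062 − 0.57/12.93 = 0.062 − 0.04408 = 0.01792

1.79%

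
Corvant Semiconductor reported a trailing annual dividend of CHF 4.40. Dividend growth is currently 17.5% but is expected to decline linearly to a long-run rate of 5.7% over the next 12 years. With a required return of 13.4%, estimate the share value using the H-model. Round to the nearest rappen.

H-model: P₀ = D₀[(1+g_L) + H(g_S−g_L)]/(r−g_L), with H = 12/2 = 6.
P₀ = 4.40 × [(1+0.057) + 6×(0.175−0.057)] / (0.134−0.057)
   = 4.40 × 1.7650 / 0.077 = 100.8571

CHF 100.86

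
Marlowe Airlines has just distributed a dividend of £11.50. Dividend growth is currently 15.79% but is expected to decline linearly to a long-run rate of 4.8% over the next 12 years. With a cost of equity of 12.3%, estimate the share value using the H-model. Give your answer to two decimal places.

£261.80

H-model: P₀ = D₀[(1+g_L) + H(g_S−g_L)]/(r−g_L), with H = 12/2 = 6.
P₀ = 11.50 × [(1+0.048) + 6×(0.1579−0.048)] / (0.123−0.048)
   = 11.50 × 1.7074 / 0.075 = 261.8013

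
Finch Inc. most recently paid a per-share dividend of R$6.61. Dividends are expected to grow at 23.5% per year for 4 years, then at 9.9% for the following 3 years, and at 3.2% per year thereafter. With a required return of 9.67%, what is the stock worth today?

R$238.53

Three-stage DDM. Project D₁…D_7; terminal Gordon value at t=7 with g = 0.032; discount at r = 0.0967.
D_1 = 8.1633
D_2 = 10.0817
D_3 = 12.4509
D_4 = 15.3769
D_5 = 16.8992
D_6 = 18.5723
D_7 = 20.4109
TV_7 = 21.0641/(0.0967−0.032) = 325.5651
P₀ = Σ Dₜ/(1+r)ᵗ + TV_7/(1+r)^7 = 238.5347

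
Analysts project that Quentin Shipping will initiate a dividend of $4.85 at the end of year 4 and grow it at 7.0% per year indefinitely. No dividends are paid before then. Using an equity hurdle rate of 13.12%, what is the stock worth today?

$54.75

Deferred-dividend DDM. At t=3 the remaining stream is a growing perpetuity with first payment D_4 = 4.85.
V_3 = D_4/(r−g) = 4.85/(0.1312−0.07) = 79.2484
P₀ = V_3/(1+r)^3 = 79.2484/(1+0.1312)^3 = 54.7485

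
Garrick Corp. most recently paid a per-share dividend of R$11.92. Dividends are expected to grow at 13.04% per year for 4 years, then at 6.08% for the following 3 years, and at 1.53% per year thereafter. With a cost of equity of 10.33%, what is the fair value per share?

R$221.83

Three-stage DDM. Project D₁…D_7; terminal Gordon value at t=7 with g = 0.0153; discount at r = 0.1033.
D_1 = 13.4744
D_2 = 15.2314
D_3 = 17.2176
D_4 = 19.4628
D_5 = 20.6461
D_6 = 21.9014
D_7 = 23.2330
TV_7 = 23.5885/(0.1033−0.0153) = 268.0508
P₀ = Σ Dₜ/(1+r)ᵗ + TV_7/(1+r)^7 = 221.8253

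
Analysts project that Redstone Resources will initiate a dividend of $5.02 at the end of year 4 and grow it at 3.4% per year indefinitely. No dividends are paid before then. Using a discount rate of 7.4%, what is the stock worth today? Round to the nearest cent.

Deferred-dividend DDM. At t=3 the remaining stream is a growing perpetuity with first payment D_4 = 5.02.
V_3 = D_4/(r−g) = 5.02/(0.074−0.034) = 125.5000
P₀ = V_3/(1+r)^3 = 125.5000/(1+0.074)^3 = 101.3050

$101.31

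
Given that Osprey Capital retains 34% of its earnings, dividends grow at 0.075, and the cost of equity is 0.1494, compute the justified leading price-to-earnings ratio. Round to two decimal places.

Payout ratio b = 1 − 0.34 = 0.66.
Justified leading P/E = b/(r−g) = 0.66/(0.1494−0.075) = 8.8710

8.87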